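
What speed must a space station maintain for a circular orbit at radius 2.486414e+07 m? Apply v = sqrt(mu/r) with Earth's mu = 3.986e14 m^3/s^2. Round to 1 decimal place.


Step 1: mu / r = 3.986e14 / 2.486414e+07 = 16031119.5159
Step 2: v = sqrt(16031119.5159) = 4003.9 m/s

4003.9


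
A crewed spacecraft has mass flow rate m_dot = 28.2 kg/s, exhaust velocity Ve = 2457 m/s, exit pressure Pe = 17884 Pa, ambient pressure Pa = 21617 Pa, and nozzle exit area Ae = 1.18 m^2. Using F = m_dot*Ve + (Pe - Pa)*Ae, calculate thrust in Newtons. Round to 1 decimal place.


Step 1: Momentum thrust = m_dot * Ve = 28.2 * 2457 = 69287.4 N
Step 2: Pressure thrust = (Pe - Pa) * Ae = (17884 - 21617) * 1.18 = -4404.94 N
Step 3: Total thrust F = 69287.4 + -4404.94 = 64882.5 N

64882.5


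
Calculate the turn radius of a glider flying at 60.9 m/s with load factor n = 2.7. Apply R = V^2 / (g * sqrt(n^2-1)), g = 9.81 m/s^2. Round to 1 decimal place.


Step 1: V^2 = 60.9^2 = 3708.81
Step 2: n^2 - 1 = 2.7^2 - 1 = 6.29
Step 3: sqrt(6.29) = 2.507987
Step 4: R = 3708.81 / (9.81 * 2.507987) = 150.7 m

150.7


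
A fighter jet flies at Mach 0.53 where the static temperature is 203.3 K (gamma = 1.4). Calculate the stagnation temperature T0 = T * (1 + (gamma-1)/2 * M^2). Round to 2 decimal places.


Step 1: (gamma-1)/2 = 0.2
Step 2: M^2 = 0.2809
Step 3: 1 + 0.2 * 0.2809 = 1.05618
Step 4: T0 = 203.3 * 1.05618 = 214.72 K

214.72


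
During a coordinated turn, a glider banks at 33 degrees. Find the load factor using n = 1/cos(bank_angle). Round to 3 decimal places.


Step 1: Convert 33 degrees to radians = 0.575959
Step 2: cos(33 deg) = 0.838671
Step 3: n = 1 / 0.838671 = 1.192

1.192


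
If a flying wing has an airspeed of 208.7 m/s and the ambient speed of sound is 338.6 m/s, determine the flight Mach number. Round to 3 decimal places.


Step 1: M = V / a = 208.7 / 338.6
Step 2: M = 0.616

0.616


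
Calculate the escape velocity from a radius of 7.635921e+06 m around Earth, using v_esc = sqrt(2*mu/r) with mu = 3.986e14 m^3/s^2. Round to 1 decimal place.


Step 1: 2*mu/r = 2 * 3.986e14 / 7.635921e+06 = 104401289.6414
Step 2: v_esc = sqrt(104401289.6414) = 10217.7 m/s

10217.7


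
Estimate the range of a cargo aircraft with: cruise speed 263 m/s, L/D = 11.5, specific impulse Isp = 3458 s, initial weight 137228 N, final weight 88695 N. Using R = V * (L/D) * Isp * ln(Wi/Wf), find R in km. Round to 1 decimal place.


Step 1: Coefficient = V * (L/D) * Isp = 263 * 11.5 * 3458 = 10458721.0 m
Step 2: Wi/Wf = 137228 / 88695 = 1.54719
Step 3: ln(1.54719) = 0.43644
Step 4: R = 10458721.0 * 0.43644 = 4564606.9 m = 4564.6 km

4564.6


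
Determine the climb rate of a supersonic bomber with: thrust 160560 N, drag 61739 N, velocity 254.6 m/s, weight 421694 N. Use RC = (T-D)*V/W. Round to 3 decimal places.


Step 1: Excess thrust = T - D = 160560 - 61739 = 98821 N
Step 2: Excess power = 98821 * 254.6 = 25159826.6 W
Step 3: RC = 25159826.6 / 421694 = 59.664 m/s

59.664


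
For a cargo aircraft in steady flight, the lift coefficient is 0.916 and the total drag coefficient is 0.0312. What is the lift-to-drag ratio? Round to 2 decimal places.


Step 1: L/D = CL / CD = 0.916 / 0.0312
Step 2: L/D = 29.36

29.36


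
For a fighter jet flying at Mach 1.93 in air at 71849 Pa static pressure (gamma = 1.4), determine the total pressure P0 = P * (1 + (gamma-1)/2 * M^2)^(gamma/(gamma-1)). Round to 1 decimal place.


Step 1: (gamma-1)/2 * M^2 = 0.2 * 3.7249 = 0.74498
Step 2: 1 + 0.74498 = 1.74498
Step 3: Exponent gamma/(gamma-1) = 3.5
Step 4: P0 = 71849 * 1.74498^3.5 = 504298.1 Pa

504298.1


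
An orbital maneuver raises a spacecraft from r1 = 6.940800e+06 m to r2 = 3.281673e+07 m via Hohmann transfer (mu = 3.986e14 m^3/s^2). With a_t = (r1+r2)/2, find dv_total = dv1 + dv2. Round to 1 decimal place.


Step 1: Transfer semi-major axis a_t = (6.940800e+06 + 3.281673e+07) / 2 = 1.987876e+07 m
Step 2: v1 (circular at r1) = sqrt(mu/r1) = 7578.16 m/s
Step 3: v_t1 = sqrt(mu*(2/r1 - 1/a_t)) = 9736.81 m/s
Step 4: dv1 = |9736.81 - 7578.16| = 2158.65 m/s
Step 5: v2 (circular at r2) = 3485.15 m/s, v_t2 = 2059.35 m/s
Step 6: dv2 = |3485.15 - 2059.35| = 1425.79 m/s
Step 7: Total delta-v = 2158.65 + 1425.79 = 3584.4 m/s

3584.4


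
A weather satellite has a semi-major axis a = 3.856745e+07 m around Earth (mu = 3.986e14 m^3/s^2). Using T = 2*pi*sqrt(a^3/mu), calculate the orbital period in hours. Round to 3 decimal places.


Step 1: a^3 / mu = 5.736708e+22 / 3.986e14 = 1.439214e+08
Step 2: sqrt(1.439214e+08) = 11996.726 s
Step 3: T = 2*pi * 11996.726 = 75377.65 s
Step 4: T in hours = 75377.65 / 3600 = 20.938 hours

20.938


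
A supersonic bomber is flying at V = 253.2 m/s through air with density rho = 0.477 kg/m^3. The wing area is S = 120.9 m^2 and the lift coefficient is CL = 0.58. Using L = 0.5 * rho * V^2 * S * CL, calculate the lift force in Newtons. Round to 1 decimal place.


Step 1: Calculate dynamic pressure q = 0.5 * 0.477 * 253.2^2 = 0.5 * 0.477 * 64110.24 = 15290.2922 Pa
Step 2: Multiply by wing area and lift coefficient: L = 15290.2922 * 120.9 * 0.58
Step 3: L = 1848596.3318 * 0.58 = 1072185.9 N

1072185.9


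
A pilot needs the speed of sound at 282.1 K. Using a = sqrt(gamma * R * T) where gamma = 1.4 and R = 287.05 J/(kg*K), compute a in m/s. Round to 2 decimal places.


Step 1: gamma * R * T = 1.4 * 287.05 * 282.1 = 113367.527
Step 2: a = sqrt(113367.527) = 336.70 m/s

336.70


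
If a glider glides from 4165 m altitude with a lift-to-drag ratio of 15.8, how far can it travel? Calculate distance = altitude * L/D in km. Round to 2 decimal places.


Step 1: Glide distance = altitude * L/D = 4165 * 15.8 = 65807.0 m
Step 2: Convert to km: 65807.0 / 1000 = 65.81 km

65.81


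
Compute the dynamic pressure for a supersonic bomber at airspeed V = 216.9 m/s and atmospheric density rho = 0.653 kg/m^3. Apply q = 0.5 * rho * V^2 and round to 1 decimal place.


Step 1: V^2 = 216.9^2 = 47045.61
Step 2: q = 0.5 * 0.653 * 47045.61
Step 3: q = 15360.4 Pa

15360.4


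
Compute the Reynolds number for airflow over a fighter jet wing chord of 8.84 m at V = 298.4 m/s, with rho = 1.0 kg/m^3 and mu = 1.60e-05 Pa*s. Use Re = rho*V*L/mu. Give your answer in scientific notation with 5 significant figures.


Step 1: Numerator = rho * V * L = 1.0 * 298.4 * 8.84 = 2637.856
Step 2: Re = 2637.856 / 1.60e-05
Step 3: Re = 1.6487e+08

1.6487e+08


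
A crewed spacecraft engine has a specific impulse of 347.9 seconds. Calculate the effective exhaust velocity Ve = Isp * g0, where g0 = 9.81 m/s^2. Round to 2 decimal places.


Step 1: Ve = Isp * g0 = 347.9 * 9.81
Step 2: Ve = 3412.90 m/s

3412.90


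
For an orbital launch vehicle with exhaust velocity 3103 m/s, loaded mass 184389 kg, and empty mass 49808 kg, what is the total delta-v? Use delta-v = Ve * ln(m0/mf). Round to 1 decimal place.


Step 1: Mass ratio m0/mf = 184389 / 49808 = 3.701996
Step 2: ln(3.701996) = 1.308872
Step 3: delta-v = 3103 * 1.308872 = 4061.4 m/s

4061.4


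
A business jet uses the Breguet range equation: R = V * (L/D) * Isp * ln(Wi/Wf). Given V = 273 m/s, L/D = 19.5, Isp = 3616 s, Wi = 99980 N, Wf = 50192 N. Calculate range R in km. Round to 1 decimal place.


Step 1: Coefficient = V * (L/D) * Isp = 273 * 19.5 * 3616 = 19249776.0 m
Step 2: Wi/Wf = 99980 / 50192 = 1.991951
Step 3: ln(1.991951) = 0.689115
Step 4: R = 19249776.0 * 0.689115 = 13265300.0 m = 13265.3 km

13265.3


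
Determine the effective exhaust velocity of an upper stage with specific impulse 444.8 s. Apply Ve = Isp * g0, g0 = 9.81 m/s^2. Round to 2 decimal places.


Step 1: Ve = Isp * g0 = 444.8 * 9.81
Step 2: Ve = 4363.49 m/s

4363.49


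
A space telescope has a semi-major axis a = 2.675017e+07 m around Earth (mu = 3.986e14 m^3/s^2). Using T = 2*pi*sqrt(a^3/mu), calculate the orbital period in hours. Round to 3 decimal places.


Step 1: a^3 / mu = 1.914166e+22 / 3.986e14 = 4.802223e+07
Step 2: sqrt(4.802223e+07) = 6929.8075 s
Step 3: T = 2*pi * 6929.8075 = 43541.26 s
Step 4: T in hours = 43541.26 / 3600 = 12.095 hours

12.095


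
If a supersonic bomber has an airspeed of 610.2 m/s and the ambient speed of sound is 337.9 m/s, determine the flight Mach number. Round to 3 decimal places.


Step 1: M = V / a = 610.2 / 337.9
Step 2: M = 1.806

1.806


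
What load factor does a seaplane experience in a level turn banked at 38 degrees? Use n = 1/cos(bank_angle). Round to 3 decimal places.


Step 1: Convert 38 degrees to radians = 0.663225
Step 2: cos(38 deg) = 0.788011
Step 3: n = 1 / 0.788011 = 1.269

1.269


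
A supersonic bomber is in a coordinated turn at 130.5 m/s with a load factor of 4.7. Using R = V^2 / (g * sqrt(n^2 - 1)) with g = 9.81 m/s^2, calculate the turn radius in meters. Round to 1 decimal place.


Step 1: V^2 = 130.5^2 = 17030.25
Step 2: n^2 - 1 = 4.7^2 - 1 = 21.09
Step 3: sqrt(21.09) = 4.592385
Step 4: R = 17030.25 / (9.81 * 4.592385) = 378.0 m

378.0


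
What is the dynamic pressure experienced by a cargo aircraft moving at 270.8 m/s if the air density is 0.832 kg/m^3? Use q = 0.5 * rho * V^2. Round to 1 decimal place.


Step 1: V^2 = 270.8^2 = 73332.64
Step 2: q = 0.5 * 0.832 * 73332.64
Step 3: q = 30506.4 Pa

30506.4


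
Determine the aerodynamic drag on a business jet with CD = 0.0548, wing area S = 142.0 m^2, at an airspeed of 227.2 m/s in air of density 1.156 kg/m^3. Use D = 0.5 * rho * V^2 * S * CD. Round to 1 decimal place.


Step 1: Dynamic pressure q = 0.5 * 1.156 * 227.2^2 = 29836.2675 Pa
Step 2: Drag D = q * S * CD = 29836.2675 * 142.0 * 0.0548
Step 3: D = 232173.9 N

232173.9


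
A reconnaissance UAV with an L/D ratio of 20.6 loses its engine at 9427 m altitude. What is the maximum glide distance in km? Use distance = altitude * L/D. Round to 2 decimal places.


Step 1: Glide distance = altitude * L/D = 9427 * 20.6 = 194196.2 m
Step 2: Convert to km: 194196.2 / 1000 = 194.20 km

194.20


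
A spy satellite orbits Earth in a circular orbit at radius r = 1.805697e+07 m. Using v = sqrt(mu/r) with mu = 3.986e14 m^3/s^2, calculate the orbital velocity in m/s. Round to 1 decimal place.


Step 1: mu / r = 3.986e14 / 1.805697e+07 = 22074578.4038
Step 2: v = sqrt(22074578.4038) = 4698.4 m/s

4698.4


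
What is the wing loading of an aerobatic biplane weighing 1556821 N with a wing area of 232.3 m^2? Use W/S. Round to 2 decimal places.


Step 1: Wing loading = W / S = 1556821 / 232.3
Step 2: Wing loading = 6701.77 N/m^2

6701.77


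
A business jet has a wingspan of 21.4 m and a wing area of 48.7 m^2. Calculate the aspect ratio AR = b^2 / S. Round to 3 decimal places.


Step 1: b^2 = 21.4^2 = 457.96
Step 2: AR = 457.96 / 48.7 = 9.404

9.404


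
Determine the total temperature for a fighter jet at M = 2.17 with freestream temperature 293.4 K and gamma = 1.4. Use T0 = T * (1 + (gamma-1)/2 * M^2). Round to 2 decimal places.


Step 1: (gamma-1)/2 = 0.2
Step 2: M^2 = 4.7089
Step 3: 1 + 0.2 * 4.7089 = 1.94178
Step 4: T0 = 293.4 * 1.94178 = 569.72 K

569.72


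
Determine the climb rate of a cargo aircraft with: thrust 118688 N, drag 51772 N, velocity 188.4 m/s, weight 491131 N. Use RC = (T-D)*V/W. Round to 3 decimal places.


Step 1: Excess thrust = T - D = 118688 - 51772 = 66916 N
Step 2: Excess power = 66916 * 188.4 = 12606974.4 W
Step 3: RC = 12606974.4 / 491131 = 25.669 m/s

25.669


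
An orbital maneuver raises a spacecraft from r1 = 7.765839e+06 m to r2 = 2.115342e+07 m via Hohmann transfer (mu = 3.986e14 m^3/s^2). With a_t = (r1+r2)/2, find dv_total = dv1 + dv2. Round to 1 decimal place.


Step 1: Transfer semi-major axis a_t = (7.765839e+06 + 2.115342e+07) / 2 = 1.445963e+07 m
Step 2: v1 (circular at r1) = sqrt(mu/r1) = 7164.31 m/s
Step 3: v_t1 = sqrt(mu*(2/r1 - 1/a_t)) = 8665.35 m/s
Step 4: dv1 = |8665.35 - 7164.31| = 1501.04 m/s
Step 5: v2 (circular at r2) = 4340.89 m/s, v_t2 = 3181.22 m/s
Step 6: dv2 = |4340.89 - 3181.22| = 1159.66 m/s
Step 7: Total delta-v = 1501.04 + 1159.66 = 2660.7 m/s

2660.7


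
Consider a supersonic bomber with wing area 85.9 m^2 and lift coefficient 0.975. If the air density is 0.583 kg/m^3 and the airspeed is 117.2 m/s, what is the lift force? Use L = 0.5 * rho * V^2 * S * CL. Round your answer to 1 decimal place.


Step 1: Calculate dynamic pressure q = 0.5 * 0.583 * 117.2^2 = 0.5 * 0.583 * 13735.84 = 4003.9974 Pa
Step 2: Multiply by wing area and lift coefficient: L = 4003.9974 * 85.9 * 0.975
Step 3: L = 343943.3732 * 0.975 = 335344.8 N

335344.8


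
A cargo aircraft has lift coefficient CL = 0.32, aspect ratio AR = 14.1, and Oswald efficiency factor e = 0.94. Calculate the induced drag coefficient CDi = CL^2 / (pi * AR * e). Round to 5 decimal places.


Step 1: CL^2 = 0.32^2 = 0.1024
Step 2: pi * AR * e = 3.14159 * 14.1 * 0.94 = 41.638669
Step 3: CDi = 0.1024 / 41.638669 = 0.00246

0.00246


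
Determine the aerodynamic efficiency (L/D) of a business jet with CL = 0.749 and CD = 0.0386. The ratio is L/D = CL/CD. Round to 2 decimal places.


Step 1: L/D = CL / CD = 0.749 / 0.0386
Step 2: L/D = 19.40

19.40


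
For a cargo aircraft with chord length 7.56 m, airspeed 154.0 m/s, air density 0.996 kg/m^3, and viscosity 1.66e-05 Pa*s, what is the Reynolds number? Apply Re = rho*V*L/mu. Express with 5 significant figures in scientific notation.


Step 1: Numerator = rho * V * L = 0.996 * 154.0 * 7.56 = 1159.58304
Step 2: Re = 1159.58304 / 1.66e-05
Step 3: Re = 6.9854e+07

6.9854e+07


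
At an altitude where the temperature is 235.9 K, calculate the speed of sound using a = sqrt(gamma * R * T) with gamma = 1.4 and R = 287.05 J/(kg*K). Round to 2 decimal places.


Step 1: gamma * R * T = 1.4 * 287.05 * 235.9 = 94801.133
Step 2: a = sqrt(94801.133) = 307.90 m/s

307.90


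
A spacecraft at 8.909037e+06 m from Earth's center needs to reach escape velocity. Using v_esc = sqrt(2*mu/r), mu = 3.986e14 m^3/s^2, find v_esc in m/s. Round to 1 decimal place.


Step 1: 2*mu/r = 2 * 3.986e14 / 8.909037e+06 = 89482174.1115
Step 2: v_esc = sqrt(89482174.1115) = 9459.5 m/s

9459.5


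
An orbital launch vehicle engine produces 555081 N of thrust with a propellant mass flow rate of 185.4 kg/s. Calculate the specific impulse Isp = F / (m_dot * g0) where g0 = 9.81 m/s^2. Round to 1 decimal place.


Step 1: m_dot * g0 = 185.4 * 9.81 = 1818.77
Step 2: Isp = 555081 / 1818.77 = 305.2 s

305.2


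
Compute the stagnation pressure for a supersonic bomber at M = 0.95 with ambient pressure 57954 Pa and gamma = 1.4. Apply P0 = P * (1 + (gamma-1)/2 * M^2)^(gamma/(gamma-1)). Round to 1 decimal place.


Step 1: (gamma-1)/2 * M^2 = 0.2 * 0.9025 = 0.1805
Step 2: 1 + 0.1805 = 1.1805
Step 3: Exponent gamma/(gamma-1) = 3.5
Step 4: P0 = 57954 * 1.1805^3.5 = 103589.2 Pa

103589.2


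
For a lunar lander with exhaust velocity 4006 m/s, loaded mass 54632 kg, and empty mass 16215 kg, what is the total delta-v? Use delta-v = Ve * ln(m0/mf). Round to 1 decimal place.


Step 1: Mass ratio m0/mf = 54632 / 16215 = 3.369226
Step 2: ln(3.369226) = 1.214683
Step 3: delta-v = 4006 * 1.214683 = 4866.0 m/s

4866.0


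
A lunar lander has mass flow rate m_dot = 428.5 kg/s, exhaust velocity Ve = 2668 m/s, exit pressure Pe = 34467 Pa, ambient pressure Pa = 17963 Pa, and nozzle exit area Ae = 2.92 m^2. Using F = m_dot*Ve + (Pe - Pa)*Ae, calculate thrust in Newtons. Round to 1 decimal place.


Step 1: Momentum thrust = m_dot * Ve = 428.5 * 2668 = 1143238.0 N
Step 2: Pressure thrust = (Pe - Pa) * Ae = (34467 - 17963) * 2.92 = 48191.68 N
Step 3: Total thrust F = 1143238.0 + 48191.68 = 1191429.7 N

1191429.7


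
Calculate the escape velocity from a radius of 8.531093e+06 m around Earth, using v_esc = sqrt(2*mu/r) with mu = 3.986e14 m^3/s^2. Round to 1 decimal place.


Step 1: 2*mu/r = 2 * 3.986e14 / 8.531093e+06 = 93446408.3324
Step 2: v_esc = sqrt(93446408.3324) = 9666.8 m/s

9666.8


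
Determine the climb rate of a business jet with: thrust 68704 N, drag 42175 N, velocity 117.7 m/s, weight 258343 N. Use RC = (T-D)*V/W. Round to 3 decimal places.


Step 1: Excess thrust = T - D = 68704 - 42175 = 26529 N
Step 2: Excess power = 26529 * 117.7 = 3122463.3 W
Step 3: RC = 3122463.3 / 258343 = 12.087 m/s

12.087


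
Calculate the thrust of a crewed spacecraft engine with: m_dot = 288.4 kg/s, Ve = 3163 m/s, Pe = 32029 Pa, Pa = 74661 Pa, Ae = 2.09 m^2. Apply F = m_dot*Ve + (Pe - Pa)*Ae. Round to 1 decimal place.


Step 1: Momentum thrust = m_dot * Ve = 288.4 * 3163 = 912209.2 N
Step 2: Pressure thrust = (Pe - Pa) * Ae = (32029 - 74661) * 2.09 = -89100.88 N
Step 3: Total thrust F = 912209.2 + -89100.88 = 823108.3 N

823108.3


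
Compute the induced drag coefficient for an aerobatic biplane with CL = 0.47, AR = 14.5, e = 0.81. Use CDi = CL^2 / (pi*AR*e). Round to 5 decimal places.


Step 1: CL^2 = 0.47^2 = 0.2209
Step 2: pi * AR * e = 3.14159 * 14.5 * 0.81 = 36.898006
Step 3: CDi = 0.2209 / 36.898006 = 0.00599

0.00599


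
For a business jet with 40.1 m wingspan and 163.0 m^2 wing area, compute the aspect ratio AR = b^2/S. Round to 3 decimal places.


Step 1: b^2 = 40.1^2 = 1608.01
Step 2: AR = 1608.01 / 163.0 = 9.865

9.865


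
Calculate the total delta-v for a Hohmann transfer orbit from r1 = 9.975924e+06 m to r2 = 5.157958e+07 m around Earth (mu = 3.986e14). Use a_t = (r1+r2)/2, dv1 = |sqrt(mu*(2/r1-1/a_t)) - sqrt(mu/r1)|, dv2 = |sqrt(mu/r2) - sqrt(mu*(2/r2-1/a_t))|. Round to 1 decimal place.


Step 1: Transfer semi-major axis a_t = (9.975924e+06 + 5.157958e+07) / 2 = 3.077775e+07 m
Step 2: v1 (circular at r1) = sqrt(mu/r1) = 6321.09 m/s
Step 3: v_t1 = sqrt(mu*(2/r1 - 1/a_t)) = 8183.0 m/s
Step 4: dv1 = |8183.0 - 6321.09| = 1861.91 m/s
Step 5: v2 (circular at r2) = 2779.9 m/s, v_t2 = 1582.66 m/s
Step 6: dv2 = |2779.9 - 1582.66| = 1197.24 m/s
Step 7: Total delta-v = 1861.91 + 1197.24 = 3059.2 m/s

3059.2


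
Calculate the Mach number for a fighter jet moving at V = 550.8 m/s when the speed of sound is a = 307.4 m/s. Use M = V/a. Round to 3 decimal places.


Step 1: M = V / a = 550.8 / 307.4
Step 2: M = 1.792

1.792


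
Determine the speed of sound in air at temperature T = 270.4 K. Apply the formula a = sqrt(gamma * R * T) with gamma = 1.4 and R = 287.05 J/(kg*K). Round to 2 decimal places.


Step 1: gamma * R * T = 1.4 * 287.05 * 270.4 = 108665.648
Step 2: a = sqrt(108665.648) = 329.64 m/s

329.64


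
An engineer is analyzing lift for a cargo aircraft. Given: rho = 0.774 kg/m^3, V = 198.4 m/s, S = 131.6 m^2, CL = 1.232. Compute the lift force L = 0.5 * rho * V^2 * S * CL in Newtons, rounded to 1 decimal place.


Step 1: Calculate dynamic pressure q = 0.5 * 0.774 * 198.4^2 = 0.5 * 0.774 * 39362.56 = 15233.3107 Pa
Step 2: Multiply by wing area and lift coefficient: L = 15233.3107 * 131.6 * 1.232
Step 3: L = 2004703.6908 * 1.232 = 2469794.9 N

2469794.9


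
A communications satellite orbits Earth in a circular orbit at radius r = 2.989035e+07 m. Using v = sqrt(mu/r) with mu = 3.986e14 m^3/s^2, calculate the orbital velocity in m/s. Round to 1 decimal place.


Step 1: mu / r = 3.986e14 / 2.989035e+07 = 13335407.5814
Step 2: v = sqrt(13335407.5814) = 3651.8 m/s

3651.8


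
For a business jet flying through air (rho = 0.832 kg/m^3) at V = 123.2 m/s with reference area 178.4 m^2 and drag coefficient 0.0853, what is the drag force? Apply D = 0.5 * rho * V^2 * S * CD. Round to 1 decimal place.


Step 1: Dynamic pressure q = 0.5 * 0.832 * 123.2^2 = 6314.1478 Pa
Step 2: Drag D = q * S * CD = 6314.1478 * 178.4 * 0.0853
Step 3: D = 96085.7 N

96085.7


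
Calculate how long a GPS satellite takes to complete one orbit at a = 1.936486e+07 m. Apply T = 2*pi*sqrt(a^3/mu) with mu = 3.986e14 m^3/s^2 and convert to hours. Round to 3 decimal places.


Step 1: a^3 / mu = 7.261780e+21 / 3.986e14 = 1.821821e+07
Step 2: sqrt(1.821821e+07) = 4268.2799 s
Step 3: T = 2*pi * 4268.2799 = 26818.39 s
Step 4: T in hours = 26818.39 / 3600 = 7.450 hours

7.450


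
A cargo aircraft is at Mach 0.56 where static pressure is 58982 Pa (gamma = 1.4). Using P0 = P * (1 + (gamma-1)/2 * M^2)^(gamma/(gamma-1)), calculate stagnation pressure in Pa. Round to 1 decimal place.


Step 1: (gamma-1)/2 * M^2 = 0.2 * 0.3136 = 0.06272
Step 2: 1 + 0.06272 = 1.06272
Step 3: Exponent gamma/(gamma-1) = 3.5
Step 4: P0 = 58982 * 1.06272^3.5 = 72976.9 Pa

72976.9


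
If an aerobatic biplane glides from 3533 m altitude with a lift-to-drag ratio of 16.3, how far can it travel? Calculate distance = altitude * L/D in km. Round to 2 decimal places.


Step 1: Glide distance = altitude * L/D = 3533 * 16.3 = 57587.9 m
Step 2: Convert to km: 57587.9 / 1000 = 57.59 km

57.59


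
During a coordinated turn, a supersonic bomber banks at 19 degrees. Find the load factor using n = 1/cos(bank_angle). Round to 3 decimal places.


Step 1: Convert 19 degrees to radians = 0.331613
Step 2: cos(19 deg) = 0.945519
Step 3: n = 1 / 0.945519 = 1.058

1.058


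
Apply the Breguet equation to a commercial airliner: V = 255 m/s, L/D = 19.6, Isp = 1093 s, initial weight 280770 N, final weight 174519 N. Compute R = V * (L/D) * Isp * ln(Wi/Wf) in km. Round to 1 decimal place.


Step 1: Coefficient = V * (L/D) * Isp = 255 * 19.6 * 1093 = 5462814.0 m
Step 2: Wi/Wf = 280770 / 174519 = 1.608822
Step 3: ln(1.608822) = 0.475502
Step 4: R = 5462814.0 * 0.475502 = 2597580.1 m = 2597.6 km

2597.6


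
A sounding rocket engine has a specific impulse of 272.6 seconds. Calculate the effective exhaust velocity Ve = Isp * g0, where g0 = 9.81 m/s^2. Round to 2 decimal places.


Step 1: Ve = Isp * g0 = 272.6 * 9.81
Step 2: Ve = 2674.21 m/s

2674.21


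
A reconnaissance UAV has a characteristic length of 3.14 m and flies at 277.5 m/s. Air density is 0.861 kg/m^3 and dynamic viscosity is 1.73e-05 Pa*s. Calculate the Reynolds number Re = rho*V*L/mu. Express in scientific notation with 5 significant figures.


Step 1: Numerator = rho * V * L = 0.861 * 277.5 * 3.14 = 750.23235
Step 2: Re = 750.23235 / 1.73e-05
Step 3: Re = 4.3366e+07

4.3366e+07


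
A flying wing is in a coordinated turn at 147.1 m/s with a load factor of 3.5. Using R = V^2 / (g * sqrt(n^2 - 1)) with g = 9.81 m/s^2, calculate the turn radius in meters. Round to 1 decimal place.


Step 1: V^2 = 147.1^2 = 21638.41
Step 2: n^2 - 1 = 3.5^2 - 1 = 11.25
Step 3: sqrt(11.25) = 3.354102
Step 4: R = 21638.41 / (9.81 * 3.354102) = 657.6 m

657.6


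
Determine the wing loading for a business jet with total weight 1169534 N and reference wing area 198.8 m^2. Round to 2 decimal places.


Step 1: Wing loading = W / S = 1169534 / 198.8
Step 2: Wing loading = 5882.97 N/m^2

5882.97


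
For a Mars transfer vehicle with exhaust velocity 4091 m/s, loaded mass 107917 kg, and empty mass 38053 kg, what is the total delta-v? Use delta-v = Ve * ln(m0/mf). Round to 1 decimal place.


Step 1: Mass ratio m0/mf = 107917 / 38053 = 2.835966
Step 2: ln(2.835966) = 1.042382
Step 3: delta-v = 4091 * 1.042382 = 4264.4 m/s

4264.4


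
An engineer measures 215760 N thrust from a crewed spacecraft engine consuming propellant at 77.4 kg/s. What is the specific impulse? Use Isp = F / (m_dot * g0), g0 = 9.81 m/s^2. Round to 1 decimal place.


Step 1: m_dot * g0 = 77.4 * 9.81 = 759.29
Step 2: Isp = 215760 / 759.29 = 284.2 s

284.2


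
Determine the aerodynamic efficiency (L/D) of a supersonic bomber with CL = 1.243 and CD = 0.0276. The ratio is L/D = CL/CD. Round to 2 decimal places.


Step 1: L/D = CL / CD = 1.243 / 0.0276
Step 2: L/D = 45.04

45.04


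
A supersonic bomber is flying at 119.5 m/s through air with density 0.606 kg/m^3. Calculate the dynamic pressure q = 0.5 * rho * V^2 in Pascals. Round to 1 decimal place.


Step 1: V^2 = 119.5^2 = 14280.25
Step 2: q = 0.5 * 0.606 * 14280.25
Step 3: q = 4326.9 Pa

4326.9


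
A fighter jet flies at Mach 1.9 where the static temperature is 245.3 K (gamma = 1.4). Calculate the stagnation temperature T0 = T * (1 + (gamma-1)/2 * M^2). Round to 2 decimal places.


Step 1: (gamma-1)/2 = 0.2
Step 2: M^2 = 3.61
Step 3: 1 + 0.2 * 3.61 = 1.722
Step 4: T0 = 245.3 * 1.722 = 422.41 K

422.41


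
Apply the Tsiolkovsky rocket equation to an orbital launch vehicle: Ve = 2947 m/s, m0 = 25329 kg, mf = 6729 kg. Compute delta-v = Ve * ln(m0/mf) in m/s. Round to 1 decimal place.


Step 1: Mass ratio m0/mf = 25329 / 6729 = 3.764155
Step 2: ln(3.764155) = 1.325523
Step 3: delta-v = 2947 * 1.325523 = 3906.3 m/s

3906.3


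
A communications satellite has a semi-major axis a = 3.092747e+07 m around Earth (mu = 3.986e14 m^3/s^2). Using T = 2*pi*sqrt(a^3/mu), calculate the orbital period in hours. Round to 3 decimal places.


Step 1: a^3 / mu = 2.958238e+22 / 3.986e14 = 7.421572e+07
Step 2: sqrt(7.421572e+07) = 8614.8544 s
Step 3: T = 2*pi * 8614.8544 = 54128.73 s
Step 4: T in hours = 54128.73 / 3600 = 15.036 hours

15.036


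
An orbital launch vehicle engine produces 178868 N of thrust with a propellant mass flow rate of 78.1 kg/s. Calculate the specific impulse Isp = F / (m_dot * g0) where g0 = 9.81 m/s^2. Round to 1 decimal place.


Step 1: m_dot * g0 = 78.1 * 9.81 = 766.16
Step 2: Isp = 178868 / 766.16 = 233.5 s

233.5


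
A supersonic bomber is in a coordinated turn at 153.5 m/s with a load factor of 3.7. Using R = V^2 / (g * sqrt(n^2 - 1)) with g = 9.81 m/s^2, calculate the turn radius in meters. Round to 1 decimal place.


Step 1: V^2 = 153.5^2 = 23562.25
Step 2: n^2 - 1 = 3.7^2 - 1 = 12.69
Step 3: sqrt(12.69) = 3.562303
Step 4: R = 23562.25 / (9.81 * 3.562303) = 674.2 m

674.2


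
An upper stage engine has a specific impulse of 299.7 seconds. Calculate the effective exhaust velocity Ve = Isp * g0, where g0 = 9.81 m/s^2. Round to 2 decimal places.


Step 1: Ve = Isp * g0 = 299.7 * 9.81
Step 2: Ve = 2940.06 m/s

2940.06


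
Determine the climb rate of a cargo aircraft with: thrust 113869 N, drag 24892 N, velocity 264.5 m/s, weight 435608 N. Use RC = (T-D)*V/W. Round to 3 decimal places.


Step 1: Excess thrust = T - D = 113869 - 24892 = 88977 N
Step 2: Excess power = 88977 * 264.5 = 23534416.5 W
Step 3: RC = 23534416.5 / 435608 = 54.027 m/s

54.027


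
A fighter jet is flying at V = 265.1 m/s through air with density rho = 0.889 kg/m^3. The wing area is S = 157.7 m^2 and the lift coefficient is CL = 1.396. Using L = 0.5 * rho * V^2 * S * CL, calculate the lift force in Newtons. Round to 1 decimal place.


Step 1: Calculate dynamic pressure q = 0.5 * 0.889 * 265.1^2 = 0.5 * 0.889 * 70278.01 = 31238.5754 Pa
Step 2: Multiply by wing area and lift coefficient: L = 31238.5754 * 157.7 * 1.396
Step 3: L = 4926323.3477 * 1.396 = 6877147.4 N

6877147.4


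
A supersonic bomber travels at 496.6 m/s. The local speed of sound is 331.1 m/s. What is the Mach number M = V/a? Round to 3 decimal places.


Step 1: M = V / a = 496.6 / 331.1
Step 2: M = 1.500

1.500


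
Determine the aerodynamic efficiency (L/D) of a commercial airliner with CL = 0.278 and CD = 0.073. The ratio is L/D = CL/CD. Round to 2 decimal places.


Step 1: L/D = CL / CD = 0.278 / 0.073
Step 2: L/D = 3.81

3.81


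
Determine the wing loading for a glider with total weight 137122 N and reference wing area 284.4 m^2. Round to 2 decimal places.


Step 1: Wing loading = W / S = 137122 / 284.4
Step 2: Wing loading = 482.14 N/m^2

482.14


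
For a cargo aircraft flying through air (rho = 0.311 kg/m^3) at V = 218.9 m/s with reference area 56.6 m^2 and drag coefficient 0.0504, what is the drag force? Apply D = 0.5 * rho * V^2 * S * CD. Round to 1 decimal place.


Step 1: Dynamic pressure q = 0.5 * 0.311 * 218.9^2 = 7451.1262 Pa
Step 2: Drag D = q * S * CD = 7451.1262 * 56.6 * 0.0504
Step 3: D = 21255.4 N

21255.4


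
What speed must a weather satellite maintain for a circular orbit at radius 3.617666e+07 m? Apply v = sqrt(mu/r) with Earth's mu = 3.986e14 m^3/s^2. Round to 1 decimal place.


Step 1: mu / r = 3.986e14 / 3.617666e+07 = 11018153.6936
Step 2: v = sqrt(11018153.6936) = 3319.4 m/s

3319.4


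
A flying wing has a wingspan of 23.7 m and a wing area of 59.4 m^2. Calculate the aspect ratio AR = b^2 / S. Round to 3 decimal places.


Step 1: b^2 = 23.7^2 = 561.69
Step 2: AR = 561.69 / 59.4 = 9.456

9.456


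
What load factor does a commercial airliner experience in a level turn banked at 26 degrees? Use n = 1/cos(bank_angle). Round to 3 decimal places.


Step 1: Convert 26 degrees to radians = 0.453786
Step 2: cos(26 deg) = 0.898794
Step 3: n = 1 / 0.898794 = 1.113

1.113


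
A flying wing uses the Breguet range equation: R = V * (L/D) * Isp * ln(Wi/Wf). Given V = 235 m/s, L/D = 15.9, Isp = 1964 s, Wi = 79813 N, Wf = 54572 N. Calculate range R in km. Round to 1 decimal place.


Step 1: Coefficient = V * (L/D) * Isp = 235 * 15.9 * 1964 = 7338486.0 m
Step 2: Wi/Wf = 79813 / 54572 = 1.462527
Step 3: ln(1.462527) = 0.380165
Step 4: R = 7338486.0 * 0.380165 = 2789839.0 m = 2789.8 km

2789.8


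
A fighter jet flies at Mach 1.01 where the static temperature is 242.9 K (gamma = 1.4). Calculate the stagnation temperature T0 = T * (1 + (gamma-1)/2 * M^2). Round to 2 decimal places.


Step 1: (gamma-1)/2 = 0.2
Step 2: M^2 = 1.0201
Step 3: 1 + 0.2 * 1.0201 = 1.20402
Step 4: T0 = 242.9 * 1.20402 = 292.46 K

292.46


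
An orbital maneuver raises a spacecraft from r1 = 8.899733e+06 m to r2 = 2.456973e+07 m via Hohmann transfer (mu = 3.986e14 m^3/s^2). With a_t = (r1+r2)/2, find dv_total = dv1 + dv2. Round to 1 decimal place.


Step 1: Transfer semi-major axis a_t = (8.899733e+06 + 2.456973e+07) / 2 = 1.673473e+07 m
Step 2: v1 (circular at r1) = sqrt(mu/r1) = 6692.37 m/s
Step 3: v_t1 = sqrt(mu*(2/r1 - 1/a_t)) = 8109.07 m/s
Step 4: dv1 = |8109.07 - 6692.37| = 1416.7 m/s
Step 5: v2 (circular at r2) = 4027.81 m/s, v_t2 = 2937.3 m/s
Step 6: dv2 = |4027.81 - 2937.3| = 1090.51 m/s
Step 7: Total delta-v = 1416.7 + 1090.51 = 2507.2 m/s

2507.2


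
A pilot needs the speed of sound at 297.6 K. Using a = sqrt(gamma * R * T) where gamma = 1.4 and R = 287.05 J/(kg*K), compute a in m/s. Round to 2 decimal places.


Step 1: gamma * R * T = 1.4 * 287.05 * 297.6 = 119596.512
Step 2: a = sqrt(119596.512) = 345.83 m/s

345.83


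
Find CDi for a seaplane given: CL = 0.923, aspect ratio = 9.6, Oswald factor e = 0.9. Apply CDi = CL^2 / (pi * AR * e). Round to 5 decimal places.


Step 1: CL^2 = 0.923^2 = 0.851929
Step 2: pi * AR * e = 3.14159 * 9.6 * 0.9 = 27.143361
Step 3: CDi = 0.851929 / 27.143361 = 0.03139

0.03139


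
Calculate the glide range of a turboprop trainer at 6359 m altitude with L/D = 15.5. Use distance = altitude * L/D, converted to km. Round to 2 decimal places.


Step 1: Glide distance = altitude * L/D = 6359 * 15.5 = 98564.5 m
Step 2: Convert to km: 98564.5 / 1000 = 98.56 km

98.56


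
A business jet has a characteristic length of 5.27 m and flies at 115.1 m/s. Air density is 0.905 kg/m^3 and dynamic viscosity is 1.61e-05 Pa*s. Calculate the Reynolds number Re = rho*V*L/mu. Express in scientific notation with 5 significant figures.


Step 1: Numerator = rho * V * L = 0.905 * 115.1 * 5.27 = 548.952185
Step 2: Re = 548.952185 / 1.61e-05
Step 3: Re = 3.4096e+07

3.4096e+07


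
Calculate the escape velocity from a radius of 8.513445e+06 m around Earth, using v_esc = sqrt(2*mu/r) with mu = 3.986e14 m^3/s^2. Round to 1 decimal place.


Step 1: 2*mu/r = 2 * 3.986e14 / 8.513445e+06 = 93640118.6594
Step 2: v_esc = sqrt(93640118.6594) = 9676.8 m/s

9676.8


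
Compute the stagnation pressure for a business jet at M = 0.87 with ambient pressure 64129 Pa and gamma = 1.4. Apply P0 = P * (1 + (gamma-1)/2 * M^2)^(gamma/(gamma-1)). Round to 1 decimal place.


Step 1: (gamma-1)/2 * M^2 = 0.2 * 0.7569 = 0.15138
Step 2: 1 + 0.15138 = 1.15138
Step 3: Exponent gamma/(gamma-1) = 3.5
Step 4: P0 = 64129 * 1.15138^3.5 = 105031.6 Pa

105031.6


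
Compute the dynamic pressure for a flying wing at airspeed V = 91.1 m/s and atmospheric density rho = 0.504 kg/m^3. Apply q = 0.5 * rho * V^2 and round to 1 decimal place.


Step 1: V^2 = 91.1^2 = 8299.21
Step 2: q = 0.5 * 0.504 * 8299.21
Step 3: q = 2091.4 Pa

2091.4


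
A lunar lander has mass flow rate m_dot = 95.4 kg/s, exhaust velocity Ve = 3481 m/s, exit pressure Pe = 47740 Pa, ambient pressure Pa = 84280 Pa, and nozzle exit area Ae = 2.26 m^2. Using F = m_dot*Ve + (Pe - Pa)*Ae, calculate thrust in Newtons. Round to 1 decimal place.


Step 1: Momentum thrust = m_dot * Ve = 95.4 * 3481 = 332087.4 N
Step 2: Pressure thrust = (Pe - Pa) * Ae = (47740 - 84280) * 2.26 = -82580.40 N
Step 3: Total thrust F = 332087.4 + -82580.40 = 249507.0 N

249507.0


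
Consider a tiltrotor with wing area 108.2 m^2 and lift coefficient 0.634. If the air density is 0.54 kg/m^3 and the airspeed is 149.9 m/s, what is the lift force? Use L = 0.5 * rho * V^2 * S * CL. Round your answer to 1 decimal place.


Step 1: Calculate dynamic pressure q = 0.5 * 0.54 * 149.9^2 = 0.5 * 0.54 * 22470.01 = 6066.9027 Pa
Step 2: Multiply by wing area and lift coefficient: L = 6066.9027 * 108.2 * 0.634
Step 3: L = 656438.8721 * 0.634 = 416182.2 N

416182.2


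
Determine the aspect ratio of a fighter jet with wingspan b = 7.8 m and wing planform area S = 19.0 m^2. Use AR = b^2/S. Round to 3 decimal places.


Step 1: b^2 = 7.8^2 = 60.84
Step 2: AR = 60.84 / 19.0 = 3.202

3.202


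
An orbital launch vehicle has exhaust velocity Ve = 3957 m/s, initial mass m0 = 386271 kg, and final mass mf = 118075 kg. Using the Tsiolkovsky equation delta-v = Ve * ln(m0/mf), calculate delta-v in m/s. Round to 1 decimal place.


Step 1: Mass ratio m0/mf = 386271 / 118075 = 3.271404
Step 2: ln(3.271404) = 1.185219
Step 3: delta-v = 3957 * 1.185219 = 4689.9 m/s

4689.9


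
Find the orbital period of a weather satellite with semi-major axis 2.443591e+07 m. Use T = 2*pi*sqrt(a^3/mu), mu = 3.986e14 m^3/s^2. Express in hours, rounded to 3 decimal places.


Step 1: a^3 / mu = 1.459102e+22 / 3.986e14 = 3.660566e+07
Step 2: sqrt(3.660566e+07) = 6050.2613 s
Step 3: T = 2*pi * 6050.2613 = 38014.91 s
Step 4: T in hours = 38014.91 / 3600 = 10.560 hours

10.560


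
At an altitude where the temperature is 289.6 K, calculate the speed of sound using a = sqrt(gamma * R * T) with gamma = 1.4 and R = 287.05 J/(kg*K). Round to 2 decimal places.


Step 1: gamma * R * T = 1.4 * 287.05 * 289.6 = 116381.552
Step 2: a = sqrt(116381.552) = 341.15 m/s

341.15


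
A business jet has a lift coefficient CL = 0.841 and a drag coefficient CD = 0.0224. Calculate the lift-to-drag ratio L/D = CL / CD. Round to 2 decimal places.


Step 1: L/D = CL / CD = 0.841 / 0.0224
Step 2: L/D = 37.54

37.54


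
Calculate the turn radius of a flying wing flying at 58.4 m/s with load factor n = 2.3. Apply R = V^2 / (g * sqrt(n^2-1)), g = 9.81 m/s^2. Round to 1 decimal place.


Step 1: V^2 = 58.4^2 = 3410.56
Step 2: n^2 - 1 = 2.3^2 - 1 = 4.29
Step 3: sqrt(4.29) = 2.071232
Step 4: R = 3410.56 / (9.81 * 2.071232) = 167.9 m

167.9


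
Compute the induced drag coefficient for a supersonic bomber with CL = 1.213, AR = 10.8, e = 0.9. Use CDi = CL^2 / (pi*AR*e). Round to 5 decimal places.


Step 1: CL^2 = 1.213^2 = 1.471369
Step 2: pi * AR * e = 3.14159 * 10.8 * 0.9 = 30.536281
Step 3: CDi = 1.471369 / 30.536281 = 0.04818

0.04818


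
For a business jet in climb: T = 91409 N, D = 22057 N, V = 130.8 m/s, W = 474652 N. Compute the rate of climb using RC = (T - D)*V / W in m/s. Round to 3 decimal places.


Step 1: Excess thrust = T - D = 91409 - 22057 = 69352 N
Step 2: Excess power = 69352 * 130.8 = 9071241.6 W
Step 3: RC = 9071241.6 / 474652 = 19.111 m/s

19.111


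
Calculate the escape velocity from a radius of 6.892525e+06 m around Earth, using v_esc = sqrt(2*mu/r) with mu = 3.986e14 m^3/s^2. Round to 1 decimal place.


Step 1: 2*mu/r = 2 * 3.986e14 / 6.892525e+06 = 115661531.8769
Step 2: v_esc = sqrt(115661531.8769) = 10754.6 m/s

10754.6


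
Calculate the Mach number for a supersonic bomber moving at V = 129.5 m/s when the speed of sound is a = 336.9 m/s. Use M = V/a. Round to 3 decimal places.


Step 1: M = V / a = 129.5 / 336.9
Step 2: M = 0.384

0.384


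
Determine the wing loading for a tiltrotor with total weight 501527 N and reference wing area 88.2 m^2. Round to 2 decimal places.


Step 1: Wing loading = W / S = 501527 / 88.2
Step 2: Wing loading = 5686.25 N/m^2

5686.25


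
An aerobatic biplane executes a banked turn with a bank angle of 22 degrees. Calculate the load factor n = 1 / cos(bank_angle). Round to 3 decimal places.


Step 1: Convert 22 degrees to radians = 0.383972
Step 2: cos(22 deg) = 0.927184
Step 3: n = 1 / 0.927184 = 1.079

1.079


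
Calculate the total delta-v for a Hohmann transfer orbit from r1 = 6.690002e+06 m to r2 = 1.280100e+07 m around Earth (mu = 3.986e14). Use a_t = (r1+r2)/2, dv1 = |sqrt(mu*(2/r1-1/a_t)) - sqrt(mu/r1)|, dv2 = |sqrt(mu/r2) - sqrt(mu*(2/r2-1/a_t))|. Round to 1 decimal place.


Step 1: Transfer semi-major axis a_t = (6.690002e+06 + 1.280100e+07) / 2 = 9.745501e+06 m
Step 2: v1 (circular at r1) = sqrt(mu/r1) = 7718.9 m/s
Step 3: v_t1 = sqrt(mu*(2/r1 - 1/a_t)) = 8846.58 m/s
Step 4: dv1 = |8846.58 - 7718.9| = 1127.68 m/s
Step 5: v2 (circular at r2) = 5580.16 m/s, v_t2 = 4623.36 m/s
Step 6: dv2 = |5580.16 - 4623.36| = 956.8 m/s
Step 7: Total delta-v = 1127.68 + 956.8 = 2084.5 m/s

2084.5


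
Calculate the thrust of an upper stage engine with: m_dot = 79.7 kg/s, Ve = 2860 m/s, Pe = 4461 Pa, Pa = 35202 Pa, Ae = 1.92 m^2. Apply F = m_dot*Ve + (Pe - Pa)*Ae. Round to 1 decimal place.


Step 1: Momentum thrust = m_dot * Ve = 79.7 * 2860 = 227942.0 N
Step 2: Pressure thrust = (Pe - Pa) * Ae = (4461 - 35202) * 1.92 = -59022.72 N
Step 3: Total thrust F = 227942.0 + -59022.72 = 168919.3 N

168919.3


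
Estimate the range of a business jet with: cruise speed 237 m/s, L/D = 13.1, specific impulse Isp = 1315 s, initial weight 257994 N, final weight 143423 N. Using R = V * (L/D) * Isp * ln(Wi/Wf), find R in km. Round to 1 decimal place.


Step 1: Coefficient = V * (L/D) * Isp = 237 * 13.1 * 1315 = 4082680.5 m
Step 2: Wi/Wf = 257994 / 143423 = 1.798833
Step 3: ln(1.798833) = 0.587138
Step 4: R = 4082680.5 * 0.587138 = 2397097.0 m = 2397.1 km

2397.1


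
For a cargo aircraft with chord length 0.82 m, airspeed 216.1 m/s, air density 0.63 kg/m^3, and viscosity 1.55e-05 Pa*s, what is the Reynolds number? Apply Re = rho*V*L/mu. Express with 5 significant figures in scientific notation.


Step 1: Numerator = rho * V * L = 0.63 * 216.1 * 0.82 = 111.63726
Step 2: Re = 111.63726 / 1.55e-05
Step 3: Re = 7.2024e+06

7.2024e+06


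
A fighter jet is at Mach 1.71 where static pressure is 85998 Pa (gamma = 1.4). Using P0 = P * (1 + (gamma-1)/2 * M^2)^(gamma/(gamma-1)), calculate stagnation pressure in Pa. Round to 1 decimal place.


Step 1: (gamma-1)/2 * M^2 = 0.2 * 2.9241 = 0.58482
Step 2: 1 + 0.58482 = 1.58482
Step 3: Exponent gamma/(gamma-1) = 3.5
Step 4: P0 = 85998 * 1.58482^3.5 = 430941.3 Pa

430941.3


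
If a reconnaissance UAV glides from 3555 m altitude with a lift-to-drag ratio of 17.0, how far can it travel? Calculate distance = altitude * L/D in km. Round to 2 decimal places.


Step 1: Glide distance = altitude * L/D = 3555 * 17.0 = 60435.0 m
Step 2: Convert to km: 60435.0 / 1000 = 60.44 km

60.44


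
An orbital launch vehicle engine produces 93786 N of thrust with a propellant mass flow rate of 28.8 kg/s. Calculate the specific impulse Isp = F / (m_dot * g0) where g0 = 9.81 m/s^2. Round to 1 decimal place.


Step 1: m_dot * g0 = 28.8 * 9.81 = 282.53
Step 2: Isp = 93786 / 282.53 = 332.0 s

332.0


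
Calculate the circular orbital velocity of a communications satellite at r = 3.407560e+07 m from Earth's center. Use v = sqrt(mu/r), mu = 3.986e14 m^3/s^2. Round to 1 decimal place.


Step 1: mu / r = 3.986e14 / 3.407560e+07 = 11697519.6328
Step 2: v = sqrt(11697519.6328) = 3420.2 m/s

3420.2
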